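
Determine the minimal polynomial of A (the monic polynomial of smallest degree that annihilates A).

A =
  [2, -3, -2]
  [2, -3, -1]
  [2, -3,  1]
x^3

The characteristic polynomial is χ_A(x) = x^3, so the eigenvalues are known. The minimal polynomial is
  m_A(x) = Π_λ (x − λ)^{k_λ}
where k_λ is the size of the *largest* Jordan block for λ (equivalently, the smallest k with (A − λI)^k v = 0 for every generalised eigenvector v of λ).

  λ = 0: largest Jordan block has size 3, contributing (x − 0)^3

So m_A(x) = x^3 = x^3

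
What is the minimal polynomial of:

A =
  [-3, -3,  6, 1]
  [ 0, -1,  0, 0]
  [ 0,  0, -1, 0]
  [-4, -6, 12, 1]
x^2 + 2*x + 1

The characteristic polynomial is χ_A(x) = (x + 1)^4, so the eigenvalues are known. The minimal polynomial is
  m_A(x) = Π_λ (x − λ)^{k_λ}
where k_λ is the size of the *largest* Jordan block for λ (equivalently, the smallest k with (A − λI)^k v = 0 for every generalised eigenvector v of λ).

  λ = -1: largest Jordan block has size 2, contributing (x + 1)^2

So m_A(x) = (x + 1)^2 = x^2 + 2*x + 1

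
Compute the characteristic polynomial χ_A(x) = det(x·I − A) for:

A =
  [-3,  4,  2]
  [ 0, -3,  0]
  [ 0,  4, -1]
x^3 + 7*x^2 + 15*x + 9

Expanding det(x·I − A) (e.g. by cofactor expansion or by noting that A is similar to its Jordan form J, which has the same characteristic polynomial as A) gives
  χ_A(x) = x^3 + 7*x^2 + 15*x + 9
which factors as (x + 1)*(x + 3)^2. The eigenvalues (with algebraic multiplicities) are λ = -3 with multiplicity 2, λ = -1 with multiplicity 1.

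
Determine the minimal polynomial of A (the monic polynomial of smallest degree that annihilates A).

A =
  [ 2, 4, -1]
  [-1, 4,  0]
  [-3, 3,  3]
x^3 - 9*x^2 + 27*x - 27

The characteristic polynomial is χ_A(x) = (x - 3)^3, so the eigenvalues are known. The minimal polynomial is
  m_A(x) = Π_λ (x − λ)^{k_λ}
where k_λ is the size of the *largest* Jordan block for λ (equivalently, the smallest k with (A − λI)^k v = 0 for every generalised eigenvector v of λ).

  λ = 3: largest Jordan block has size 3, contributing (x − 3)^3

So m_A(x) = (x - 3)^3 = x^3 - 9*x^2 + 27*x - 27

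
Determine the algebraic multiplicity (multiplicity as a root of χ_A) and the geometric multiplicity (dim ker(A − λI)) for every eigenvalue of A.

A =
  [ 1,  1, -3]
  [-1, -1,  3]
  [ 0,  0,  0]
λ = 0: alg = 3, geom = 2

Step 1 — factor the characteristic polynomial to read off the algebraic multiplicities:
  χ_A(x) = x^3

Step 2 — compute geometric multiplicities via the rank-nullity identity g(λ) = n − rank(A − λI):
  rank(A − (0)·I) = 1, so dim ker(A − (0)·I) = n − 1 = 2

Summary:
  λ = 0: algebraic multiplicity = 3, geometric multiplicity = 2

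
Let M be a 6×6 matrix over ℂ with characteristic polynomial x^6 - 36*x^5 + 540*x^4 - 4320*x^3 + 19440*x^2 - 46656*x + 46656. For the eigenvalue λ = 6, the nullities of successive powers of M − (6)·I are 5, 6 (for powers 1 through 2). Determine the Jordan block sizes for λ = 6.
Block sizes for λ = 6: [2, 1, 1, 1, 1]

From the dimensions of kernels of powers, the number of Jordan blocks of size at least j is d_j − d_{j−1} where d_j = dim ker(N^j) (with d_0 = 0). Computing the differences gives [5, 1].
The number of blocks of size exactly k is (#blocks of size ≥ k) − (#blocks of size ≥ k + 1), so the partition is: 4 block(s) of size 1, 1 block(s) of size 2.
In nonincreasing order the block sizes are [2, 1, 1, 1, 1].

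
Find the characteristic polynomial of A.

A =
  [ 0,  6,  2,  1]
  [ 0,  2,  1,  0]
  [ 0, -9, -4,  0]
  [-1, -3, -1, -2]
x^4 + 4*x^3 + 6*x^2 + 4*x + 1

Expanding det(x·I − A) (e.g. by cofactor expansion or by noting that A is similar to its Jordan form J, which has the same characteristic polynomial as A) gives
  χ_A(x) = x^4 + 4*x^3 + 6*x^2 + 4*x + 1
which factors as (x + 1)^4. The eigenvalues (with algebraic multiplicities) are λ = -1 with multiplicity 4.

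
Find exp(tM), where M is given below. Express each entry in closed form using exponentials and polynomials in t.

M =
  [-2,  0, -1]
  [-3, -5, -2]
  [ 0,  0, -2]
e^{tM} =
  [exp(-2*t), 0, -t*exp(-2*t)]
  [-exp(-2*t) + exp(-5*t), exp(-5*t), t*exp(-2*t) - exp(-2*t) + exp(-5*t)]
  [0, 0, exp(-2*t)]

Strategy: write M = P · J · P⁻¹ where J is a Jordan canonical form, so e^{tM} = P · e^{tJ} · P⁻¹, and e^{tJ} can be computed block-by-block.

M has Jordan form
J =
  [-5,  0,  0]
  [ 0, -2,  1]
  [ 0,  0, -2]
(up to reordering of blocks).

Per-block formulas:
  For a 2×2 Jordan block J_2(-2): exp(t · J_2(-2)) = e^(-2t)·(I + t·N), where N is the 2×2 nilpotent shift.
  For a 1×1 block at λ = -5: exp(t · [-5]) = [e^(-5t)].

After assembling e^{tJ} and conjugating by P, we get:

e^{tM} =
  [exp(-2*t), 0, -t*exp(-2*t)]
  [-exp(-2*t) + exp(-5*t), exp(-5*t), t*exp(-2*t) - exp(-2*t) + exp(-5*t)]
  [0, 0, exp(-2*t)]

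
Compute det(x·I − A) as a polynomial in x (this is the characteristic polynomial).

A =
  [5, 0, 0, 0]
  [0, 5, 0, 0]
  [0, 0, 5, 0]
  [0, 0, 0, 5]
x^4 - 20*x^3 + 150*x^2 - 500*x + 625

Expanding det(x·I − A) (e.g. by cofactor expansion or by noting that A is similar to its Jordan form J, which has the same characteristic polynomial as A) gives
  χ_A(x) = x^4 - 20*x^3 + 150*x^2 - 500*x + 625
which factors as (x - 5)^4. The eigenvalues (with algebraic multiplicities) are λ = 5 with multiplicity 4.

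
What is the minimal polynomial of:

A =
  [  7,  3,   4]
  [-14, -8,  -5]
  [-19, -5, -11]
x^3 + 12*x^2 + 48*x + 64

The characteristic polynomial is χ_A(x) = (x + 4)^3, so the eigenvalues are known. The minimal polynomial is
  m_A(x) = Π_λ (x − λ)^{k_λ}
where k_λ is the size of the *largest* Jordan block for λ (equivalently, the smallest k with (A − λI)^k v = 0 for every generalised eigenvector v of λ).

  λ = -4: largest Jordan block has size 3, contributing (x + 4)^3

So m_A(x) = (x + 4)^3 = x^3 + 12*x^2 + 48*x + 64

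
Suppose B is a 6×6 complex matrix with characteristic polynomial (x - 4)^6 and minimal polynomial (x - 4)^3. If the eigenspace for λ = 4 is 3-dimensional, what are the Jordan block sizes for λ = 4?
Block sizes for λ = 4: [3, 2, 1]

Step 1 — from the characteristic polynomial, algebraic multiplicity of λ = 4 is 6. From dim ker(B − (4)·I) = 3, there are exactly 3 Jordan blocks for λ = 4.
Step 2 — from the minimal polynomial, the factor (x − 4)^3 tells us the largest block for λ = 4 has size 3.
Step 3 — with total size 6, 3 blocks, and largest block 3, the block sizes (in nonincreasing order) are [3, 2, 1].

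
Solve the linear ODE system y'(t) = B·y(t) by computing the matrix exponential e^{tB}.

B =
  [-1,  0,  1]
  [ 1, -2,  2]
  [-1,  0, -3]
e^{tB} =
  [t*exp(-2*t) + exp(-2*t), 0, t*exp(-2*t)]
  [-t^2*exp(-2*t)/2 + t*exp(-2*t), exp(-2*t), -t^2*exp(-2*t)/2 + 2*t*exp(-2*t)]
  [-t*exp(-2*t), 0, -t*exp(-2*t) + exp(-2*t)]

Strategy: write B = P · J · P⁻¹ where J is a Jordan canonical form, so e^{tB} = P · e^{tJ} · P⁻¹, and e^{tJ} can be computed block-by-block.

B has Jordan form
J =
  [-2,  1,  0]
  [ 0, -2,  1]
  [ 0,  0, -2]
(up to reordering of blocks).

Per-block formulas:
  For a 3×3 Jordan block J_3(-2): exp(t · J_3(-2)) = e^(-2t)·(I + t·N + (t^2/2)·N^2), where N is the 3×3 nilpotent shift.

After assembling e^{tJ} and conjugating by P, we get:

e^{tB} =
  [t*exp(-2*t) + exp(-2*t), 0, t*exp(-2*t)]
  [-t^2*exp(-2*t)/2 + t*exp(-2*t), exp(-2*t), -t^2*exp(-2*t)/2 + 2*t*exp(-2*t)]
  [-t*exp(-2*t), 0, -t*exp(-2*t) + exp(-2*t)]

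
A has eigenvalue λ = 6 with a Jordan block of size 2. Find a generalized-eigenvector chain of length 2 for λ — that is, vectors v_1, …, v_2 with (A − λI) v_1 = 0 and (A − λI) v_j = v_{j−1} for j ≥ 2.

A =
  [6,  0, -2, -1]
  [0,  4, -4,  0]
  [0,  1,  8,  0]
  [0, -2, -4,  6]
A Jordan chain for λ = 6 of length 2:
v_1 = (0, -2, 1, -2)ᵀ
v_2 = (0, 1, 0, 0)ᵀ

Let N = A − (6)·I. We want v_2 with N^2 v_2 = 0 but N^1 v_2 ≠ 0; then v_{j-1} := N · v_j for j = 2, …, 2.

Pick v_2 = (0, 1, 0, 0)ᵀ.
Then v_1 = N · v_2 = (0, -2, 1, -2)ᵀ.

Sanity check: (A − (6)·I) v_1 = (0, 0, 0, 0)ᵀ = 0. ✓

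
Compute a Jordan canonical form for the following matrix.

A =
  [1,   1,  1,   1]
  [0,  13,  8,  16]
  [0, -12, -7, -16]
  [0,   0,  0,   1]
J_2(1) ⊕ J_1(1) ⊕ J_1(5)

The characteristic polynomial is
  det(x·I − A) = x^4 - 8*x^3 + 18*x^2 - 16*x + 5 = (x - 5)*(x - 1)^3

Eigenvalues and multiplicities (the geometric multiplicity of λ is n − rank(A − λI), which equals the number of Jordan blocks for λ):
  λ = 1: algebraic multiplicity = 3, geometric multiplicity = 2
  λ = 5: algebraic multiplicity = 1, geometric multiplicity = 1

Determining the block sizes for each eigenvalue:
  λ = 1: 2 blocks summing to 3 forces exactly one block of size 2 and the rest size 1 → block sizes [2, 1]
  λ = 5: one block (gm = 1), so the single block has size am = 1 → block sizes [1]

Assembling the blocks gives a Jordan form
J =
  [1, 1, 0, 0]
  [0, 1, 0, 0]
  [0, 0, 1, 0]
  [0, 0, 0, 5]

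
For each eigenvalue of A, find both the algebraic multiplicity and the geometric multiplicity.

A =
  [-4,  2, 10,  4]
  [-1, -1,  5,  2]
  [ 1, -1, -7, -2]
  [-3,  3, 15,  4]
λ = -2: alg = 4, geom = 3

Step 1 — factor the characteristic polynomial to read off the algebraic multiplicities:
  χ_A(x) = (x + 2)^4

Step 2 — compute geometric multiplicities via the rank-nullity identity g(λ) = n − rank(A − λI):
  rank(A − (-2)·I) = 1, so dim ker(A − (-2)·I) = n − 1 = 3

Summary:
  λ = -2: algebraic multiplicity = 4, geometric multiplicity = 3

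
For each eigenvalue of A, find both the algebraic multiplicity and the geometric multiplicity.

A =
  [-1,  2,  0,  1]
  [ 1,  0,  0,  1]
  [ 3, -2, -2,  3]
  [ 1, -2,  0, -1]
λ = -2: alg = 2, geom = 2; λ = 0: alg = 2, geom = 1

Step 1 — factor the characteristic polynomial to read off the algebraic multiplicities:
  χ_A(x) = x^2*(x + 2)^2

Step 2 — compute geometric multiplicities via the rank-nullity identity g(λ) = n − rank(A − λI):
  rank(A − (-2)·I) = 2, so dim ker(A − (-2)·I) = n − 2 = 2
  rank(A − (0)·I) = 3, so dim ker(A − (0)·I) = n − 3 = 1

Summary:
  λ = -2: algebraic multiplicity = 2, geometric multiplicity = 2
  λ = 0: algebraic multiplicity = 2, geometric multiplicity = 1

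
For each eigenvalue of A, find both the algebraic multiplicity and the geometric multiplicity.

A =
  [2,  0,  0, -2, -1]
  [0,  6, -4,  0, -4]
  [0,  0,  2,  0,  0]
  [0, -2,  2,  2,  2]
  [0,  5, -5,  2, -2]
λ = 2: alg = 5, geom = 3

Step 1 — factor the characteristic polynomial to read off the algebraic multiplicities:
  χ_A(x) = (x - 2)^5

Step 2 — compute geometric multiplicities via the rank-nullity identity g(λ) = n − rank(A − λI):
  rank(A − (2)·I) = 2, so dim ker(A − (2)·I) = n − 2 = 3

Summary:
  λ = 2: algebraic multiplicity = 5, geometric multiplicity = 3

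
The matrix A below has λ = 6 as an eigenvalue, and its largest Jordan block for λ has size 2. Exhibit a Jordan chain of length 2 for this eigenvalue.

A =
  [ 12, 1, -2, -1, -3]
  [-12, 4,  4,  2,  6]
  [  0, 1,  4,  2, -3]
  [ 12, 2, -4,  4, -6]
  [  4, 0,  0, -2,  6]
A Jordan chain for λ = 6 of length 2:
v_1 = (6, -12, 0, 12, 4)ᵀ
v_2 = (1, 0, 0, 0, 0)ᵀ

Let N = A − (6)·I. We want v_2 with N^2 v_2 = 0 but N^1 v_2 ≠ 0; then v_{j-1} := N · v_j for j = 2, …, 2.

Pick v_2 = (1, 0, 0, 0, 0)ᵀ.
Then v_1 = N · v_2 = (6, -12, 0, 12, 4)ᵀ.

Sanity check: (A − (6)·I) v_1 = (0, 0, 0, 0, 0)ᵀ = 0. ✓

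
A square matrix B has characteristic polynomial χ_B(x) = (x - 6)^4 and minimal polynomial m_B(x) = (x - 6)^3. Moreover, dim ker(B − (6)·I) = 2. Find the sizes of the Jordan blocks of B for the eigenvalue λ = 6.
Block sizes for λ = 6: [3, 1]

Step 1 — from the characteristic polynomial, algebraic multiplicity of λ = 6 is 4. From dim ker(B − (6)·I) = 2, there are exactly 2 Jordan blocks for λ = 6.
Step 2 — from the minimal polynomial, the factor (x − 6)^3 tells us the largest block for λ = 6 has size 3.
Step 3 — with total size 4, 2 blocks, and largest block 3, the block sizes (in nonincreasing order) are [3, 1].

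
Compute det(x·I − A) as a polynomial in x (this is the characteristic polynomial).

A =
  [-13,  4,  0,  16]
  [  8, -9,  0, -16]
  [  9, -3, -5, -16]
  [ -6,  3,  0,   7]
x^4 + 20*x^3 + 150*x^2 + 500*x + 625

Expanding det(x·I − A) (e.g. by cofactor expansion or by noting that A is similar to its Jordan form J, which has the same characteristic polynomial as A) gives
  χ_A(x) = x^4 + 20*x^3 + 150*x^2 + 500*x + 625
which factors as (x + 5)^4. The eigenvalues (with algebraic multiplicities) are λ = -5 with multiplicity 4.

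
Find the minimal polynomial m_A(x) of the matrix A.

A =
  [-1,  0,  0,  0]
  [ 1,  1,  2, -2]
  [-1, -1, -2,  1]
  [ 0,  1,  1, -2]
x^2 + 2*x + 1

The characteristic polynomial is χ_A(x) = (x + 1)^4, so the eigenvalues are known. The minimal polynomial is
  m_A(x) = Π_λ (x − λ)^{k_λ}
where k_λ is the size of the *largest* Jordan block for λ (equivalently, the smallest k with (A − λI)^k v = 0 for every generalised eigenvector v of λ).

  λ = -1: largest Jordan block has size 2, contributing (x + 1)^2

So m_A(x) = (x + 1)^2 = x^2 + 2*x + 1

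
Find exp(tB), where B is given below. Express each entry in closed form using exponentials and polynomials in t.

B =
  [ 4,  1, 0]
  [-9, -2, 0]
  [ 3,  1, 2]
e^{tB} =
  [3*t*exp(t) + exp(t), t*exp(t), 0]
  [-9*t*exp(t), -3*t*exp(t) + exp(t), 0]
  [3*exp(2*t) - 3*exp(t), exp(2*t) - exp(t), exp(2*t)]

Strategy: write B = P · J · P⁻¹ where J is a Jordan canonical form, so e^{tB} = P · e^{tJ} · P⁻¹, and e^{tJ} can be computed block-by-block.

B has Jordan form
J =
  [1, 1, 0]
  [0, 1, 0]
  [0, 0, 2]
(up to reordering of blocks).

Per-block formulas:
  For a 2×2 Jordan block J_2(1): exp(t · J_2(1)) = e^(1t)·(I + t·N), where N is the 2×2 nilpotent shift.
  For a 1×1 block at λ = 2: exp(t · [2]) = [e^(2t)].

After assembling e^{tJ} and conjugating by P, we get:

e^{tB} =
  [3*t*exp(t) + exp(t), t*exp(t), 0]
  [-9*t*exp(t), -3*t*exp(t) + exp(t), 0]
  [3*exp(2*t) - 3*exp(t), exp(2*t) - exp(t), exp(2*t)]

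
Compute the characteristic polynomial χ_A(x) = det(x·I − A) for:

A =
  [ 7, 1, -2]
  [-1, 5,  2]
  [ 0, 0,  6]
x^3 - 18*x^2 + 108*x - 216

Expanding det(x·I − A) (e.g. by cofactor expansion or by noting that A is similar to its Jordan form J, which has the same characteristic polynomial as A) gives
  χ_A(x) = x^3 - 18*x^2 + 108*x - 216
which factors as (x - 6)^3. The eigenvalues (with algebraic multiplicities) are λ = 6 with multiplicity 3.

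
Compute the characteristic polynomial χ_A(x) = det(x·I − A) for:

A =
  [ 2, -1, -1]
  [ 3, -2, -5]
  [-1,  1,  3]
x^3 - 3*x^2 + 3*x - 1

Expanding det(x·I − A) (e.g. by cofactor expansion or by noting that A is similar to its Jordan form J, which has the same characteristic polynomial as A) gives
  χ_A(x) = x^3 - 3*x^2 + 3*x - 1
which factors as (x - 1)^3. The eigenvalues (with algebraic multiplicities) are λ = 1 with multiplicity 3.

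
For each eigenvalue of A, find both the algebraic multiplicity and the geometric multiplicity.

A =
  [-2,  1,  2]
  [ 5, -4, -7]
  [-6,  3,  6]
λ = 0: alg = 3, geom = 1

Step 1 — factor the characteristic polynomial to read off the algebraic multiplicities:
  χ_A(x) = x^3

Step 2 — compute geometric multiplicities via the rank-nullity identity g(λ) = n − rank(A − λI):
  rank(A − (0)·I) = 2, so dim ker(A − (0)·I) = n − 2 = 1

Summary:
  λ = 0: algebraic multiplicity = 3, geometric multiplicity = 1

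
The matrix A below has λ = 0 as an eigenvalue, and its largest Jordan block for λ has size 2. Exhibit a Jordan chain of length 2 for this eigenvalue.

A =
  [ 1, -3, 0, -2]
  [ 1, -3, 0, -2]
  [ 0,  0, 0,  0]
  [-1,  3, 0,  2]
A Jordan chain for λ = 0 of length 2:
v_1 = (1, 1, 0, -1)ᵀ
v_2 = (1, 0, 0, 0)ᵀ

Let N = A − (0)·I. We want v_2 with N^2 v_2 = 0 but N^1 v_2 ≠ 0; then v_{j-1} := N · v_j for j = 2, …, 2.

Pick v_2 = (1, 0, 0, 0)ᵀ.
Then v_1 = N · v_2 = (1, 1, 0, -1)ᵀ.

Sanity check: (A − (0)·I) v_1 = (0, 0, 0, 0)ᵀ = 0. ✓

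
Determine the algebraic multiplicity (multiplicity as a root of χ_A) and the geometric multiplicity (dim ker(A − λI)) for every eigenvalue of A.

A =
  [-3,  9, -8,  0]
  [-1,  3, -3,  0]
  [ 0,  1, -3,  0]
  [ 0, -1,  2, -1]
λ = -1: alg = 4, geom = 2

Step 1 — factor the characteristic polynomial to read off the algebraic multiplicities:
  χ_A(x) = (x + 1)^4

Step 2 — compute geometric multiplicities via the rank-nullity identity g(λ) = n − rank(A − λI):
  rank(A − (-1)·I) = 2, so dim ker(A − (-1)·I) = n − 2 = 2

Summary:
  λ = -1: algebraic multiplicity = 4, geometric multiplicity = 2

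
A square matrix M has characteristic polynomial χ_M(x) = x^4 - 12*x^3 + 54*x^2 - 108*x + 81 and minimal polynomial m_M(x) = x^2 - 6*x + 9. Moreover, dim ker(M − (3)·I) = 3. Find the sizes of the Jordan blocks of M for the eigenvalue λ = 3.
Block sizes for λ = 3: [2, 1, 1]

Step 1 — from the characteristic polynomial, algebraic multiplicity of λ = 3 is 4. From dim ker(M − (3)·I) = 3, there are exactly 3 Jordan blocks for λ = 3.
Step 2 — from the minimal polynomial, the factor (x − 3)^2 tells us the largest block for λ = 3 has size 2.
Step 3 — with total size 4, 3 blocks, and largest block 2, the block sizes (in nonincreasing order) are [2, 1, 1].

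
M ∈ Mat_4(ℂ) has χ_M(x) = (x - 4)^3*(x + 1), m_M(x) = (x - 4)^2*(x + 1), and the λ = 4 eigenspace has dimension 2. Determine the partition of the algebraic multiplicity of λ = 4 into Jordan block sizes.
Block sizes for λ = 4: [2, 1]

Step 1 — from the characteristic polynomial, algebraic multiplicity of λ = 4 is 3. From dim ker(M − (4)·I) = 2, there are exactly 2 Jordan blocks for λ = 4.
Step 2 — from the minimal polynomial, the factor (x − 4)^2 tells us the largest block for λ = 4 has size 2.
Step 3 — with total size 3, 2 blocks, and largest block 2, the block sizes (in nonincreasing order) are [2, 1].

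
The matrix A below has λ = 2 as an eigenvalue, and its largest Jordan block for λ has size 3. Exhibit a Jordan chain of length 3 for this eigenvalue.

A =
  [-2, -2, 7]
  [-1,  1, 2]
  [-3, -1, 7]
A Jordan chain for λ = 2 of length 3:
v_1 = (-3, -1, -2)ᵀ
v_2 = (-4, -1, -3)ᵀ
v_3 = (1, 0, 0)ᵀ

Let N = A − (2)·I. We want v_3 with N^3 v_3 = 0 but N^2 v_3 ≠ 0; then v_{j-1} := N · v_j for j = 3, …, 2.

Pick v_3 = (1, 0, 0)ᵀ.
Then v_2 = N · v_3 = (-4, -1, -3)ᵀ.
Then v_1 = N · v_2 = (-3, -1, -2)ᵀ.

Sanity check: (A − (2)·I) v_1 = (0, 0, 0)ᵀ = 0. ✓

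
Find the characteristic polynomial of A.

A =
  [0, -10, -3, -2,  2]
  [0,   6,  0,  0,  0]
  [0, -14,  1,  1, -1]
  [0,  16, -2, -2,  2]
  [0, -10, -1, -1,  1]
x^5 - 6*x^4

Expanding det(x·I − A) (e.g. by cofactor expansion or by noting that A is similar to its Jordan form J, which has the same characteristic polynomial as A) gives
  χ_A(x) = x^5 - 6*x^4
which factors as x^4*(x - 6). The eigenvalues (with algebraic multiplicities) are λ = 0 with multiplicity 4, λ = 6 with multiplicity 1.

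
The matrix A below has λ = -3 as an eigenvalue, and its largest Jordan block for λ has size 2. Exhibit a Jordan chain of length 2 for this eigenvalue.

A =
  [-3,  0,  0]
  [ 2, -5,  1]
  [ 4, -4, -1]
A Jordan chain for λ = -3 of length 2:
v_1 = (0, 2, 4)ᵀ
v_2 = (1, 0, 0)ᵀ

Let N = A − (-3)·I. We want v_2 with N^2 v_2 = 0 but N^1 v_2 ≠ 0; then v_{j-1} := N · v_j for j = 2, …, 2.

Pick v_2 = (1, 0, 0)ᵀ.
Then v_1 = N · v_2 = (0, 2, 4)ᵀ.

Sanity check: (A − (-3)·I) v_1 = (0, 0, 0)ᵀ = 0. ✓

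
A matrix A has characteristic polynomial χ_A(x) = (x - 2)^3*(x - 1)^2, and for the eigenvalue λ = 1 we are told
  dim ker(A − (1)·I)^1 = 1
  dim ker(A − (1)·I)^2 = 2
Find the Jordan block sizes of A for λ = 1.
Block sizes for λ = 1: [2]

From the dimensions of kernels of powers, the number of Jordan blocks of size at least j is d_j − d_{j−1} where d_j = dim ker(N^j) (with d_0 = 0). Computing the differences gives [1, 1].
The number of blocks of size exactly k is (#blocks of size ≥ k) − (#blocks of size ≥ k + 1), so the partition is: 1 block(s) of size 2.
In nonincreasing order the block sizes are [2].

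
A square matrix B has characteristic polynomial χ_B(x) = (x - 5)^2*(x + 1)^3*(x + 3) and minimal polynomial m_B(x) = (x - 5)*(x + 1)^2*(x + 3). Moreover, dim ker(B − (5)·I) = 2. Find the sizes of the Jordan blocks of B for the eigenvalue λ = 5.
Block sizes for λ = 5: [1, 1]

Step 1 — from the characteristic polynomial, algebraic multiplicity of λ = 5 is 2. From dim ker(B − (5)·I) = 2, there are exactly 2 Jordan blocks for λ = 5.
Step 2 — from the minimal polynomial, the factor (x − 5) tells us the largest block for λ = 5 has size 1.
Step 3 — with total size 2, 2 blocks, and largest block 1, the block sizes (in nonincreasing order) are [1, 1].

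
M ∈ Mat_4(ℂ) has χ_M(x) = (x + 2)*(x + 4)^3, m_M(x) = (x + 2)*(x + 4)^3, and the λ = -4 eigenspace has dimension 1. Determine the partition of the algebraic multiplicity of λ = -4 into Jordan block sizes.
Block sizes for λ = -4: [3]

Step 1 — from the characteristic polynomial, algebraic multiplicity of λ = -4 is 3. From dim ker(M − (-4)·I) = 1, there are exactly 1 Jordan blocks for λ = -4.
Step 2 — from the minimal polynomial, the factor (x + 4)^3 tells us the largest block for λ = -4 has size 3.
Step 3 — with total size 3, 1 blocks, and largest block 3, the block sizes (in nonincreasing order) are [3].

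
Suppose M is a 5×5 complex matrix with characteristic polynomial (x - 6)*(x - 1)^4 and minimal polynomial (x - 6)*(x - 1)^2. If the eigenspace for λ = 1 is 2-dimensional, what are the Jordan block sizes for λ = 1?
Block sizes for λ = 1: [2, 2]

Step 1 — from the characteristic polynomial, algebraic multiplicity of λ = 1 is 4. From dim ker(M − (1)·I) = 2, there are exactly 2 Jordan blocks for λ = 1.
Step 2 — from the minimal polynomial, the factor (x − 1)^2 tells us the largest block for λ = 1 has size 2.
Step 3 — with total size 4, 2 blocks, and largest block 2, the block sizes (in nonincreasing order) are [2, 2].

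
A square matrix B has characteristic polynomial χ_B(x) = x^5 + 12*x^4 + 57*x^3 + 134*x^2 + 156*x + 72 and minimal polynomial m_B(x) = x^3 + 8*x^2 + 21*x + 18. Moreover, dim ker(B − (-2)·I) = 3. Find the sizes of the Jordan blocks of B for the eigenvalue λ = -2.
Block sizes for λ = -2: [1, 1, 1]

Step 1 — from the characteristic polynomial, algebraic multiplicity of λ = -2 is 3. From dim ker(B − (-2)·I) = 3, there are exactly 3 Jordan blocks for λ = -2.
Step 2 — from the minimal polynomial, the factor (x + 2) tells us the largest block for λ = -2 has size 1.
Step 3 — with total size 3, 3 blocks, and largest block 1, the block sizes (in nonincreasing order) are [1, 1, 1].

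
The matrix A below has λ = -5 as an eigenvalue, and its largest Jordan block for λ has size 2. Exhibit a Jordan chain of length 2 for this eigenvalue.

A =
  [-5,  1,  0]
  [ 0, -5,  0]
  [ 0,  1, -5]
A Jordan chain for λ = -5 of length 2:
v_1 = (1, 0, 1)ᵀ
v_2 = (0, 1, 0)ᵀ

Let N = A − (-5)·I. We want v_2 with N^2 v_2 = 0 but N^1 v_2 ≠ 0; then v_{j-1} := N · v_j for j = 2, …, 2.

Pick v_2 = (0, 1, 0)ᵀ.
Then v_1 = N · v_2 = (1, 0, 1)ᵀ.

Sanity check: (A − (-5)·I) v_1 = (0, 0, 0)ᵀ = 0. ✓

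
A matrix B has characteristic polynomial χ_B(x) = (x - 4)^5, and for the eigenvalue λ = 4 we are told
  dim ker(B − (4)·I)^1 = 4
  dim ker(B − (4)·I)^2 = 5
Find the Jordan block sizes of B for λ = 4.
Block sizes for λ = 4: [2, 1, 1, 1]

From the dimensions of kernels of powers, the number of Jordan blocks of size at least j is d_j − d_{j−1} where d_j = dim ker(N^j) (with d_0 = 0). Computing the differences gives [4, 1].
The number of blocks of size exactly k is (#blocks of size ≥ k) − (#blocks of size ≥ k + 1), so the partition is: 3 block(s) of size 1, 1 block(s) of size 2.
In nonincreasing order the block sizes are [2, 1, 1, 1].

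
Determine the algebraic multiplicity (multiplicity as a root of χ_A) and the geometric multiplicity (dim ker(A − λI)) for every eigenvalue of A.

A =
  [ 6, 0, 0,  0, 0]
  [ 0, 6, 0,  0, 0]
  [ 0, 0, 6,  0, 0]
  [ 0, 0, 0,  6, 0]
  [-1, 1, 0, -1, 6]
λ = 6: alg = 5, geom = 4

Step 1 — factor the characteristic polynomial to read off the algebraic multiplicities:
  χ_A(x) = (x - 6)^5

Step 2 — compute geometric multiplicities via the rank-nullity identity g(λ) = n − rank(A − λI):
  rank(A − (6)·I) = 1, so dim ker(A − (6)·I) = n − 1 = 4

Summary:
  λ = 6: algebraic multiplicity = 5, geometric multiplicity = 4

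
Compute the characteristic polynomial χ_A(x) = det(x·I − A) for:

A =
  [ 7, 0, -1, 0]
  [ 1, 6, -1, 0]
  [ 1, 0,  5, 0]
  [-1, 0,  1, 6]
x^4 - 24*x^3 + 216*x^2 - 864*x + 1296

Expanding det(x·I − A) (e.g. by cofactor expansion or by noting that A is similar to its Jordan form J, which has the same characteristic polynomial as A) gives
  χ_A(x) = x^4 - 24*x^3 + 216*x^2 - 864*x + 1296
which factors as (x - 6)^4. The eigenvalues (with algebraic multiplicities) are λ = 6 with multiplicity 4.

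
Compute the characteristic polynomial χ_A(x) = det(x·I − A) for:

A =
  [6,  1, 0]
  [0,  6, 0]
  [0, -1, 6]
x^3 - 18*x^2 + 108*x - 216

Expanding det(x·I − A) (e.g. by cofactor expansion or by noting that A is similar to its Jordan form J, which has the same characteristic polynomial as A) gives
  χ_A(x) = x^3 - 18*x^2 + 108*x - 216
which factors as (x - 6)^3. The eigenvalues (with algebraic multiplicities) are λ = 6 with multiplicity 3.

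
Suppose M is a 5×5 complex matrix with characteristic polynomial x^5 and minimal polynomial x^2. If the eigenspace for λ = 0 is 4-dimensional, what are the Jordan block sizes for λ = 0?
Block sizes for λ = 0: [2, 1, 1, 1]

Step 1 — from the characteristic polynomial, algebraic multiplicity of λ = 0 is 5. From dim ker(M − (0)·I) = 4, there are exactly 4 Jordan blocks for λ = 0.
Step 2 — from the minimal polynomial, the factor (x − 0)^2 tells us the largest block for λ = 0 has size 2.
Step 3 — with total size 5, 4 blocks, and largest block 2, the block sizes (in nonincreasing order) are [2, 1, 1, 1].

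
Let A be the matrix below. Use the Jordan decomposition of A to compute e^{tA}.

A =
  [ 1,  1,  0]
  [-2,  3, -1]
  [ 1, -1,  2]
e^{tA} =
  [-t^2*exp(2*t)/2 - t*exp(2*t) + exp(2*t), t*exp(2*t), -t^2*exp(2*t)/2]
  [-t^2*exp(2*t)/2 - 2*t*exp(2*t), t*exp(2*t) + exp(2*t), -t^2*exp(2*t)/2 - t*exp(2*t)]
  [t^2*exp(2*t)/2 + t*exp(2*t), -t*exp(2*t), t^2*exp(2*t)/2 + exp(2*t)]

Strategy: write A = P · J · P⁻¹ where J is a Jordan canonical form, so e^{tA} = P · e^{tJ} · P⁻¹, and e^{tJ} can be computed block-by-block.

A has Jordan form
J =
  [2, 1, 0]
  [0, 2, 1]
  [0, 0, 2]
(up to reordering of blocks).

Per-block formulas:
  For a 3×3 Jordan block J_3(2): exp(t · J_3(2)) = e^(2t)·(I + t·N + (t^2/2)·N^2), where N is the 3×3 nilpotent shift.

After assembling e^{tJ} and conjugating by P, we get:

e^{tA} =
  [-t^2*exp(2*t)/2 - t*exp(2*t) + exp(2*t), t*exp(2*t), -t^2*exp(2*t)/2]
  [-t^2*exp(2*t)/2 - 2*t*exp(2*t), t*exp(2*t) + exp(2*t), -t^2*exp(2*t)/2 - t*exp(2*t)]
  [t^2*exp(2*t)/2 + t*exp(2*t), -t*exp(2*t), t^2*exp(2*t)/2 + exp(2*t)]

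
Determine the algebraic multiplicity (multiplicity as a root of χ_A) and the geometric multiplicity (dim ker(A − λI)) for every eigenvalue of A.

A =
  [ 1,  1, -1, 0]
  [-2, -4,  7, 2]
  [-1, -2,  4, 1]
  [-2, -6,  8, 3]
λ = 1: alg = 4, geom = 2

Step 1 — factor the characteristic polynomial to read off the algebraic multiplicities:
  χ_A(x) = (x - 1)^4

Step 2 — compute geometric multiplicities via the rank-nullity identity g(λ) = n − rank(A − λI):
  rank(A − (1)·I) = 2, so dim ker(A − (1)·I) = n − 2 = 2

Summary:
  λ = 1: algebraic multiplicity = 4, geometric multiplicity = 2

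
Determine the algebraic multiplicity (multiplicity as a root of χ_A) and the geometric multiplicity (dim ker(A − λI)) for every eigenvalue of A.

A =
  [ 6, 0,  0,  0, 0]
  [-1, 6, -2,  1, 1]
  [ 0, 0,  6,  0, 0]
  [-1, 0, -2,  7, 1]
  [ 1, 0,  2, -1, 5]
λ = 6: alg = 5, geom = 4

Step 1 — factor the characteristic polynomial to read off the algebraic multiplicities:
  χ_A(x) = (x - 6)^5

Step 2 — compute geometric multiplicities via the rank-nullity identity g(λ) = n − rank(A − λI):
  rank(A − (6)·I) = 1, so dim ker(A − (6)·I) = n − 1 = 4

Summary:
  λ = 6: algebraic multiplicity = 5, geometric multiplicity = 4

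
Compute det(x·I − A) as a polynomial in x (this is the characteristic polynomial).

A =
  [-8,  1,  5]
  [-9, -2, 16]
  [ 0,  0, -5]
x^3 + 15*x^2 + 75*x + 125

Expanding det(x·I − A) (e.g. by cofactor expansion or by noting that A is similar to its Jordan form J, which has the same characteristic polynomial as A) gives
  χ_A(x) = x^3 + 15*x^2 + 75*x + 125
which factors as (x + 5)^3. The eigenvalues (with algebraic multiplicities) are λ = -5 with multiplicity 3.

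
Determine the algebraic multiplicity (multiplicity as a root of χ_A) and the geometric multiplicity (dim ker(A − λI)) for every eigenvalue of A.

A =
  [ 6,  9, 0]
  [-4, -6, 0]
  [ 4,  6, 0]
λ = 0: alg = 3, geom = 2

Step 1 — factor the characteristic polynomial to read off the algebraic multiplicities:
  χ_A(x) = x^3

Step 2 — compute geometric multiplicities via the rank-nullity identity g(λ) = n − rank(A − λI):
  rank(A − (0)·I) = 1, so dim ker(A − (0)·I) = n − 1 = 2

Summary:
  λ = 0: algebraic multiplicity = 3, geometric multiplicity = 2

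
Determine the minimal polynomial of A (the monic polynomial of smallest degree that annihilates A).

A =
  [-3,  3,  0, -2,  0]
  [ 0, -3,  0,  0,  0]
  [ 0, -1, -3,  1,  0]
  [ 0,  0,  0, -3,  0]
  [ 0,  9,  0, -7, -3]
x^2 + 6*x + 9

The characteristic polynomial is χ_A(x) = (x + 3)^5, so the eigenvalues are known. The minimal polynomial is
  m_A(x) = Π_λ (x − λ)^{k_λ}
where k_λ is the size of the *largest* Jordan block for λ (equivalently, the smallest k with (A − λI)^k v = 0 for every generalised eigenvector v of λ).

  λ = -3: largest Jordan block has size 2, contributing (x + 3)^2

So m_A(x) = (x + 3)^2 = x^2 + 6*x + 9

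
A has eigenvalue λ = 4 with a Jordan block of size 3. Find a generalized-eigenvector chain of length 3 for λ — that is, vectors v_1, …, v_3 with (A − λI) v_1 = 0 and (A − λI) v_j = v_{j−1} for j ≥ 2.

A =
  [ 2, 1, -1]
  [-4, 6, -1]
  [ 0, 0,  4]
A Jordan chain for λ = 4 of length 3:
v_1 = (1, 2, 0)ᵀ
v_2 = (-1, -1, 0)ᵀ
v_3 = (0, 0, 1)ᵀ

Let N = A − (4)·I. We want v_3 with N^3 v_3 = 0 but N^2 v_3 ≠ 0; then v_{j-1} := N · v_j for j = 3, …, 2.

Pick v_3 = (0, 0, 1)ᵀ.
Then v_2 = N · v_3 = (-1, -1, 0)ᵀ.
Then v_1 = N · v_2 = (1, 2, 0)ᵀ.

Sanity check: (A − (4)·I) v_1 = (0, 0, 0)ᵀ = 0. ✓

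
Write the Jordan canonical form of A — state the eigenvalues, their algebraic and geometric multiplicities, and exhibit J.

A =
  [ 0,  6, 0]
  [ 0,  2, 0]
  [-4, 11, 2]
J_1(0) ⊕ J_2(2)

The characteristic polynomial is
  det(x·I − A) = x^3 - 4*x^2 + 4*x = x*(x - 2)^2

Eigenvalues and multiplicities (the geometric multiplicity of λ is n − rank(A − λI), which equals the number of Jordan blocks for λ):
  λ = 0: algebraic multiplicity = 1, geometric multiplicity = 1
  λ = 2: algebraic multiplicity = 2, geometric multiplicity = 1

Determining the block sizes for each eigenvalue:
  λ = 0: one block (gm = 1), so the single block has size am = 1 → block sizes [1]
  λ = 2: one block (gm = 1), so the single block has size am = 2 → block sizes [2]

Assembling the blocks gives a Jordan form
J =
  [0, 0, 0]
  [0, 2, 1]
  [0, 0, 2]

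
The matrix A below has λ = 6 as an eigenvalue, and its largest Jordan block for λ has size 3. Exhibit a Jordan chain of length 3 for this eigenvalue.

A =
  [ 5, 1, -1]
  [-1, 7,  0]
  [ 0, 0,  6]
A Jordan chain for λ = 6 of length 3:
v_1 = (1, 1, 0)ᵀ
v_2 = (-1, 0, 0)ᵀ
v_3 = (0, 0, 1)ᵀ

Let N = A − (6)·I. We want v_3 with N^3 v_3 = 0 but N^2 v_3 ≠ 0; then v_{j-1} := N · v_j for j = 3, …, 2.

Pick v_3 = (0, 0, 1)ᵀ.
Then v_2 = N · v_3 = (-1, 0, 0)ᵀ.
Then v_1 = N · v_2 = (1, 1, 0)ᵀ.

Sanity check: (A − (6)·I) v_1 = (0, 0, 0)ᵀ = 0. ✓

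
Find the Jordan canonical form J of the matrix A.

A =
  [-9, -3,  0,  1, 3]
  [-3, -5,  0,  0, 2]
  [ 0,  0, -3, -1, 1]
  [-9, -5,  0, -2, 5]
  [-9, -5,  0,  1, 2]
J_2(-4) ⊕ J_2(-3) ⊕ J_1(-3)

The characteristic polynomial is
  det(x·I − A) = x^5 + 17*x^4 + 115*x^3 + 387*x^2 + 648*x + 432 = (x + 3)^3*(x + 4)^2

Eigenvalues and multiplicities (the geometric multiplicity of λ is n − rank(A − λI), which equals the number of Jordan blocks for λ):
  λ = -4: algebraic multiplicity = 2, geometric multiplicity = 1
  λ = -3: algebraic multiplicity = 3, geometric multiplicity = 2

Determining the block sizes for each eigenvalue:
  λ = -4: one block (gm = 1), so the single block has size am = 2 → block sizes [2]
  λ = -3: 2 blocks summing to 3 forces exactly one block of size 2 and the rest size 1 → block sizes [2, 1]

Assembling the blocks gives a Jordan form
J =
  [-4,  1,  0,  0,  0]
  [ 0, -4,  0,  0,  0]
  [ 0,  0, -3,  1,  0]
  [ 0,  0,  0, -3,  0]
  [ 0,  0,  0,  0, -3]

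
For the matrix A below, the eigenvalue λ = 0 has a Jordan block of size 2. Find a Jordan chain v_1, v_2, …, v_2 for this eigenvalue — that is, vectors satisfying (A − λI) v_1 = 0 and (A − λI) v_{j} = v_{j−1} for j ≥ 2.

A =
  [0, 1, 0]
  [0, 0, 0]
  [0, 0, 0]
A Jordan chain for λ = 0 of length 2:
v_1 = (1, 0, 0)ᵀ
v_2 = (0, 1, 0)ᵀ

Let N = A − (0)·I. We want v_2 with N^2 v_2 = 0 but N^1 v_2 ≠ 0; then v_{j-1} := N · v_j for j = 2, …, 2.

Pick v_2 = (0, 1, 0)ᵀ.
Then v_1 = N · v_2 = (1, 0, 0)ᵀ.

Sanity check: (A − (0)·I) v_1 = (0, 0, 0)ᵀ = 0. ✓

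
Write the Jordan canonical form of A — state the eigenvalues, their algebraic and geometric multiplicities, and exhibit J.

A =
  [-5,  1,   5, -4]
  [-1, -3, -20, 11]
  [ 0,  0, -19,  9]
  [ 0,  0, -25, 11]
J_2(-4) ⊕ J_2(-4)

The characteristic polynomial is
  det(x·I − A) = x^4 + 16*x^3 + 96*x^2 + 256*x + 256 = (x + 4)^4

Eigenvalues and multiplicities (the geometric multiplicity of λ is n − rank(A − λI), which equals the number of Jordan blocks for λ):
  λ = -4: algebraic multiplicity = 4, geometric multiplicity = 2

Determining the block sizes for each eigenvalue:
  λ = -4: with am = 4 and gm = 2, the partition is not yet determined (e.g. several partitions of 4 into 2 parts exist). Let N = A − (-4)·I. Computing rank(N^1) = 2, rank(N^2) = 0; the number of blocks of size ≥ j is rank(N^{j−1}) − rank(N^j), giving [2, 2]. So we have 2 block(s) of size 2 → block sizes [2, 2]

Assembling the blocks gives a Jordan form
J =
  [-4,  1,  0,  0]
  [ 0, -4,  0,  0]
  [ 0,  0, -4,  1]
  [ 0,  0,  0, -4]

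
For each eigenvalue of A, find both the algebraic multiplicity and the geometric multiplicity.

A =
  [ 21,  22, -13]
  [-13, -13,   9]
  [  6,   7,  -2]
λ = 2: alg = 3, geom = 1

Step 1 — factor the characteristic polynomial to read off the algebraic multiplicities:
  χ_A(x) = (x - 2)^3

Step 2 — compute geometric multiplicities via the rank-nullity identity g(λ) = n − rank(A − λI):
  rank(A − (2)·I) = 2, so dim ker(A − (2)·I) = n − 2 = 1

Summary:
  λ = 2: algebraic multiplicity = 3, geometric multiplicity = 1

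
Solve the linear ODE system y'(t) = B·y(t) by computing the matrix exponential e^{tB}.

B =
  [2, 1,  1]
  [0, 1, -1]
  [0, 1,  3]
e^{tB} =
  [exp(2*t), t*exp(2*t), t*exp(2*t)]
  [0, -t*exp(2*t) + exp(2*t), -t*exp(2*t)]
  [0, t*exp(2*t), t*exp(2*t) + exp(2*t)]

Strategy: write B = P · J · P⁻¹ where J is a Jordan canonical form, so e^{tB} = P · e^{tJ} · P⁻¹, and e^{tJ} can be computed block-by-block.

B has Jordan form
J =
  [2, 1, 0]
  [0, 2, 0]
  [0, 0, 2]
(up to reordering of blocks).

Per-block formulas:
  For a 2×2 Jordan block J_2(2): exp(t · J_2(2)) = e^(2t)·(I + t·N), where N is the 2×2 nilpotent shift.
  For a 1×1 block at λ = 2: exp(t · [2]) = [e^(2t)].

After assembling e^{tJ} and conjugating by P, we get:

e^{tB} =
  [exp(2*t), t*exp(2*t), t*exp(2*t)]
  [0, -t*exp(2*t) + exp(2*t), -t*exp(2*t)]
  [0, t*exp(2*t), t*exp(2*t) + exp(2*t)]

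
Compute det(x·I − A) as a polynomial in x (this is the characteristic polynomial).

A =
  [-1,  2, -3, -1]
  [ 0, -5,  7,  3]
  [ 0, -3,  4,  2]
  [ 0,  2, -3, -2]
x^4 + 4*x^3 + 6*x^2 + 4*x + 1

Expanding det(x·I − A) (e.g. by cofactor expansion or by noting that A is similar to its Jordan form J, which has the same characteristic polynomial as A) gives
  χ_A(x) = x^4 + 4*x^3 + 6*x^2 + 4*x + 1
which factors as (x + 1)^4. The eigenvalues (with algebraic multiplicities) are λ = -1 with multiplicity 4.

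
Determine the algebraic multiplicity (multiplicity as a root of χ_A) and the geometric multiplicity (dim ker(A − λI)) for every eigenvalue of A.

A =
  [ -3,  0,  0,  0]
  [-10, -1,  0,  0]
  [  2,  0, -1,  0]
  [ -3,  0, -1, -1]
λ = -3: alg = 1, geom = 1; λ = -1: alg = 3, geom = 2

Step 1 — factor the characteristic polynomial to read off the algebraic multiplicities:
  χ_A(x) = (x + 1)^3*(x + 3)

Step 2 — compute geometric multiplicities via the rank-nullity identity g(λ) = n − rank(A − λI):
  rank(A − (-3)·I) = 3, so dim ker(A − (-3)·I) = n − 3 = 1
  rank(A − (-1)·I) = 2, so dim ker(A − (-1)·I) = n − 2 = 2

Summary:
  λ = -3: algebraic multiplicity = 1, geometric multiplicity = 1
  λ = -1: algebraic multiplicity = 3, geometric multiplicity = 2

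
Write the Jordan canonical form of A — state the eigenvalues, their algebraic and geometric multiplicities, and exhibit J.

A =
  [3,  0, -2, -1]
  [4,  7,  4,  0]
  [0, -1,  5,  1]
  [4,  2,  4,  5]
J_2(5) ⊕ J_2(5)

The characteristic polynomial is
  det(x·I − A) = x^4 - 20*x^3 + 150*x^2 - 500*x + 625 = (x - 5)^4

Eigenvalues and multiplicities (the geometric multiplicity of λ is n − rank(A − λI), which equals the number of Jordan blocks for λ):
  λ = 5: algebraic multiplicity = 4, geometric multiplicity = 2

Determining the block sizes for each eigenvalue:
  λ = 5: with am = 4 and gm = 2, the partition is not yet determined (e.g. several partitions of 4 into 2 parts exist). Let N = A − (5)·I. Computing rank(N^1) = 2, rank(N^2) = 0; the number of blocks of size ≥ j is rank(N^{j−1}) − rank(N^j), giving [2, 2]. So we have 2 block(s) of size 2 → block sizes [2, 2]

Assembling the blocks gives a Jordan form
J =
  [5, 1, 0, 0]
  [0, 5, 0, 0]
  [0, 0, 5, 1]
  [0, 0, 0, 5]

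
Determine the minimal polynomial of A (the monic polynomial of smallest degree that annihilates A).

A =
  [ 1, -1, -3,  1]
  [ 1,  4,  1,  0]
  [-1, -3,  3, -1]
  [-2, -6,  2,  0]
x^3 - 6*x^2 + 12*x - 8

The characteristic polynomial is χ_A(x) = (x - 2)^4, so the eigenvalues are known. The minimal polynomial is
  m_A(x) = Π_λ (x − λ)^{k_λ}
where k_λ is the size of the *largest* Jordan block for λ (equivalently, the smallest k with (A − λI)^k v = 0 for every generalised eigenvector v of λ).

  λ = 2: largest Jordan block has size 3, contributing (x − 2)^3

So m_A(x) = (x - 2)^3 = x^3 - 6*x^2 + 12*x - 8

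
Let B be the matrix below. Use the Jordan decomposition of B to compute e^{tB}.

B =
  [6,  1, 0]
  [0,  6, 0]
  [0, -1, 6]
e^{tB} =
  [exp(6*t), t*exp(6*t), 0]
  [0, exp(6*t), 0]
  [0, -t*exp(6*t), exp(6*t)]

Strategy: write B = P · J · P⁻¹ where J is a Jordan canonical form, so e^{tB} = P · e^{tJ} · P⁻¹, and e^{tJ} can be computed block-by-block.

B has Jordan form
J =
  [6, 1, 0]
  [0, 6, 0]
  [0, 0, 6]
(up to reordering of blocks).

Per-block formulas:
  For a 1×1 block at λ = 6: exp(t · [6]) = [e^(6t)].
  For a 2×2 Jordan block J_2(6): exp(t · J_2(6)) = e^(6t)·(I + t·N), where N is the 2×2 nilpotent shift.

After assembling e^{tJ} and conjugating by P, we get:

e^{tB} =
  [exp(6*t), t*exp(6*t), 0]
  [0, exp(6*t), 0]
  [0, -t*exp(6*t), exp(6*t)]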